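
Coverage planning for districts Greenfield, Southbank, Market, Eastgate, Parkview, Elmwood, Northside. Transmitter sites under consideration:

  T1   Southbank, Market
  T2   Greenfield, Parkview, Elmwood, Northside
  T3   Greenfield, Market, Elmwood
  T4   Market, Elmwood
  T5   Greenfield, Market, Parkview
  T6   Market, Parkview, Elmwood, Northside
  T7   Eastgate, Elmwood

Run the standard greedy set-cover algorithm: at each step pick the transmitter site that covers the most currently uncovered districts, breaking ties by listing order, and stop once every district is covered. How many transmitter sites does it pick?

Pick 1: T2 covers 4 new districts (Greenfield, Parkview, Elmwood, Northside).
Pick 2: T1 covers 2 new districts (Southbank, Market).
Pick 3: T7 covers 1 new districts (Eastgate).
Greedy uses 3 transmitter sites.

3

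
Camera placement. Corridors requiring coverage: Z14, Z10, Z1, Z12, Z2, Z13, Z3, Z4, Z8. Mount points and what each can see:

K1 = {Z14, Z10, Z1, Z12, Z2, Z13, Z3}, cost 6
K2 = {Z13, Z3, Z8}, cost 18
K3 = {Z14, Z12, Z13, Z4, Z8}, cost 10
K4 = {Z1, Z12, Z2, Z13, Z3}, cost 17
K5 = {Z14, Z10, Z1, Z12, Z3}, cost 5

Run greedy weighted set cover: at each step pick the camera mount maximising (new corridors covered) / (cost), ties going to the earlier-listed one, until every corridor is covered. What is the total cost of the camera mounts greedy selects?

Pick 1: K1 adds 7 new (Z14, Z10, Z1, Z12, Z2, Z13, Z3) at cost 6 (ratio 7/6).
Pick 2: K3 adds 2 new (Z4, Z8) at cost 10 (ratio 2/10).
Greedy total cost: 6 + 10 = 16.

16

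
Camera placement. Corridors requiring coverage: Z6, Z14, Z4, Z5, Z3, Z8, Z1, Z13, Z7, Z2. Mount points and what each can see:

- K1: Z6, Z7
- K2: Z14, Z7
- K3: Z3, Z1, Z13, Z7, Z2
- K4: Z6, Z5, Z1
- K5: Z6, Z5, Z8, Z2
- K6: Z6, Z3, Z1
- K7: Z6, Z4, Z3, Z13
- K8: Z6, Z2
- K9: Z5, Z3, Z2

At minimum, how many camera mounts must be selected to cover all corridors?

4

K2, K3, K5, K7 together cover {Z6, Z14, Z4, Z5, Z3, Z8, Z1, Z13, Z7, Z2} — every corridor.
No 3 of the 9 camera mounts cover everything (all 84 triples fall short), so 4 is minimum.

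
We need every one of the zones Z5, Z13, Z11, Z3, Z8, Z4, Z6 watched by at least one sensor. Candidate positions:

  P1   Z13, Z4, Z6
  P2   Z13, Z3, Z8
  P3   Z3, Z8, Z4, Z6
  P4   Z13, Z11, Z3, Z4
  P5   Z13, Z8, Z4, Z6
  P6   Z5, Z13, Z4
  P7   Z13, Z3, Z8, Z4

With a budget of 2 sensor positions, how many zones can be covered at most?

Choosing P3, P4 covers {Z13, Z11, Z3, Z8, Z4, Z6} — 6 zones.
No choice of 2 sensor positions does better; here Z5 is left uncovered.

6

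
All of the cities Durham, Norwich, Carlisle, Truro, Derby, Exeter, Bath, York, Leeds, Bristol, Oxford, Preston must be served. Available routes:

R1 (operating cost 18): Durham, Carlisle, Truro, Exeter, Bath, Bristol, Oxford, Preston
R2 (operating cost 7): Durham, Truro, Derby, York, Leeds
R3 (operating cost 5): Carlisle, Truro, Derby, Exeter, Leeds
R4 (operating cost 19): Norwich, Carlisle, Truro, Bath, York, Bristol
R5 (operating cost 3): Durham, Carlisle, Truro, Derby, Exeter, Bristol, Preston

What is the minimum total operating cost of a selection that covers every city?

42

R1, R3, R4 cover every city at operating cost 18 + 5 + 19 = 42.
Any cover uses at least 3 routes; among all covering selections none totals below 42.
Greedy by coverage-per-operating cost would pick R5, R2, R1, R4 for 47 — worse than the optimum 42.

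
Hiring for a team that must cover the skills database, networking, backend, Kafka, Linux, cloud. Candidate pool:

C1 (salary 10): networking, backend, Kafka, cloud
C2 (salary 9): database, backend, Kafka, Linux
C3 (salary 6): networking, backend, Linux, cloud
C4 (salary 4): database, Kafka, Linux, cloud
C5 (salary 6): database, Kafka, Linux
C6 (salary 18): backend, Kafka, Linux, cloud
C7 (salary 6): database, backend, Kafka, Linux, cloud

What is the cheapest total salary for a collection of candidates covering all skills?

10

C3, C4 cover every skill at salary 6 + 4 = 10.
Any cover uses at least 2 candidates; among all covering selections none totals below 10.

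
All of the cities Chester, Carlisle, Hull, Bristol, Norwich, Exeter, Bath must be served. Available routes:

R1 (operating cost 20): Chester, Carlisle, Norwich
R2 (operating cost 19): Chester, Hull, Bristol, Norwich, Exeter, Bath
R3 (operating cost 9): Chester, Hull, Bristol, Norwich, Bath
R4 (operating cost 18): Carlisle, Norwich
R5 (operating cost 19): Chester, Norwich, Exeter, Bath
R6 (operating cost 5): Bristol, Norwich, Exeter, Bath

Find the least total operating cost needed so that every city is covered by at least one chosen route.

R3, R4, R6 cover every city at operating cost 9 + 18 + 5 = 32.
Any cover uses at least 2 routes; among all covering selections none totals below 32.

32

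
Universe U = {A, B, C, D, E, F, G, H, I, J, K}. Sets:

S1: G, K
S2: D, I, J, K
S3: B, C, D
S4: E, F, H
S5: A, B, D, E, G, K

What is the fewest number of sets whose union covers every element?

S2, S3, S4, S5 together cover {A, B, C, D, E, F, G, H, I, J, K} — every element.
No 3 of the 5 sets cover everything (all 10 triples fall short), so 4 is minimum.

4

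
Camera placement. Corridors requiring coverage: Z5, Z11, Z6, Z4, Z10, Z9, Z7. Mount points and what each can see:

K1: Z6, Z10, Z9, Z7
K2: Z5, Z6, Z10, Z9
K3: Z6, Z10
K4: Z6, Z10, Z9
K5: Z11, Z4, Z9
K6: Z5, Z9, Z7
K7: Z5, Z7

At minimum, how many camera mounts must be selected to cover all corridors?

3

K1, K2, K5 together cover {Z5, Z11, Z6, Z4, Z10, Z9, Z7} — every corridor.
No 2 of the 7 camera mounts cover everything (all 21 pairs fall short), so 3 is minimum.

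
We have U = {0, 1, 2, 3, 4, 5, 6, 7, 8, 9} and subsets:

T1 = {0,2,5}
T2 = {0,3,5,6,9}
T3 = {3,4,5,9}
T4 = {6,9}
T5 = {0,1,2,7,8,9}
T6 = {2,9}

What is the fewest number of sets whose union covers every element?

3

T2, T3, T5 together cover {0, 1, 2, 3, 4, 5, 6, 7, 8, 9} — every element.
No 2 of the 6 sets cover everything (all 15 pairs fall short), so 3 is minimum.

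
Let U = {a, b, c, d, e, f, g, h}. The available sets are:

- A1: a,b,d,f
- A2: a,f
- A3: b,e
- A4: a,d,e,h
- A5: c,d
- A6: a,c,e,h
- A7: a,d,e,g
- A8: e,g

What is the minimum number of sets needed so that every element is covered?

A1, A6, A7 together cover {a, b, c, d, e, f, g, h} — every element.
No 2 of the 8 sets cover everything (all 28 pairs fall short), so 3 is minimum.

3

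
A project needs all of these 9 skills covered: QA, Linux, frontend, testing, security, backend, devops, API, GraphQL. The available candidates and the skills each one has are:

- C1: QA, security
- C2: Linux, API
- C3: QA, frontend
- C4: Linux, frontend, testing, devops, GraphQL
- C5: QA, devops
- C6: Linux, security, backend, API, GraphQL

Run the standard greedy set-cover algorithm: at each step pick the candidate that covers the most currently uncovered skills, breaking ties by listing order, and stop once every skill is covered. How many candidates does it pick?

Pick 1: C4 covers 5 new skills (Linux, frontend, testing, devops, GraphQL).
Pick 2: C6 covers 3 new skills (security, backend, API).
Pick 3: C1 covers 1 new skills (QA).
Greedy uses 3 candidates.

3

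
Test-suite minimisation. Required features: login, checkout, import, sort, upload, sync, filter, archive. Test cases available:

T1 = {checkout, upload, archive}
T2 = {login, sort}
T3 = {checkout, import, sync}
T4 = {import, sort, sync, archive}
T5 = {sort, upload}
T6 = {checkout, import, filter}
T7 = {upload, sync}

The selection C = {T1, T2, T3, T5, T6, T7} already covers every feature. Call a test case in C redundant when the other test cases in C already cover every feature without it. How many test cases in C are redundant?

Drop T1: archive uncovered — not redundant.
Drop T2: login uncovered — not redundant.
Drop T3: the rest still cover every feature — redundant.
Drop T5: the rest still cover every feature — redundant.
Drop T6: filter uncovered — not redundant.
Drop T7: the rest still cover every feature — redundant.
3 redundant: T3, T5, T7.

3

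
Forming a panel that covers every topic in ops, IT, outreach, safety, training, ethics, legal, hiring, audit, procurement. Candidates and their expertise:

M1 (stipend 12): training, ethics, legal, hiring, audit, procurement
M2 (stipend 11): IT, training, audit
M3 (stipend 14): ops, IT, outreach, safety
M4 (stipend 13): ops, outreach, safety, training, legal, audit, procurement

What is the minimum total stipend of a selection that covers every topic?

26

M1, M3 cover every topic at stipend 12 + 14 = 26.
Any cover uses at least 2 members; among all covering selections none totals below 26.
Greedy by coverage-per-stipend would pick M4, M1, M2 for 36 — worse than the optimum 26.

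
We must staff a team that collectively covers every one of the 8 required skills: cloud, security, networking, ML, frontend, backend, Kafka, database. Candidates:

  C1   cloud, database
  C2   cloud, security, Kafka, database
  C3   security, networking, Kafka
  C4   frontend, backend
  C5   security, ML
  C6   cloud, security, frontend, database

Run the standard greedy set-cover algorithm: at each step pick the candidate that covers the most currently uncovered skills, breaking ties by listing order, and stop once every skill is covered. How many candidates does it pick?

Pick 1: C2 covers 4 new skills (cloud, security, Kafka, database).
Pick 2: C4 covers 2 new skills (frontend, backend).
Pick 3: C3 covers 1 new skills (networking).
Pick 4: C5 covers 1 new skills (ML).
Greedy uses 4 candidates.

4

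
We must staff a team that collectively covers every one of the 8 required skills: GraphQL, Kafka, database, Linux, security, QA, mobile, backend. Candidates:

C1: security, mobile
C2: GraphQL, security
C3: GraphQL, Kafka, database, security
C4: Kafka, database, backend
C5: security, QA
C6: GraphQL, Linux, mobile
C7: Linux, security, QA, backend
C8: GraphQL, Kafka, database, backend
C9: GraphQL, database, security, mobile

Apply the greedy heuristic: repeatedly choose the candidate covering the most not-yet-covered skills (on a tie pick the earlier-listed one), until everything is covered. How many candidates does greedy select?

Pick 1: C3 covers 4 new skills (GraphQL, Kafka, database, security).
Pick 2: C7 covers 3 new skills (Linux, QA, backend).
Pick 3: C1 covers 1 new skills (mobile).
Greedy uses 3 candidates.

3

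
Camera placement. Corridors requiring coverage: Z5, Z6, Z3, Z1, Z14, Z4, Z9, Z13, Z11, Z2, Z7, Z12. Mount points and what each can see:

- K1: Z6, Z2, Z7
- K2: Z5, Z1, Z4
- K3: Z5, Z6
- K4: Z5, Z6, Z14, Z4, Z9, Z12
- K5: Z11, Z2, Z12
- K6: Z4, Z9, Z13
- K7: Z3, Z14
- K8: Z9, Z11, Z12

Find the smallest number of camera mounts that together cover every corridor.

5

K1, K2, K5, K6, K7 together cover {Z5, Z6, Z3, Z1, Z14, Z4, Z9, Z13, Z11, Z2, Z7, Z12} — every corridor.
No 4 of the 8 camera mounts cover everything (all 70 size-4 selections fall short), so 5 is minimum.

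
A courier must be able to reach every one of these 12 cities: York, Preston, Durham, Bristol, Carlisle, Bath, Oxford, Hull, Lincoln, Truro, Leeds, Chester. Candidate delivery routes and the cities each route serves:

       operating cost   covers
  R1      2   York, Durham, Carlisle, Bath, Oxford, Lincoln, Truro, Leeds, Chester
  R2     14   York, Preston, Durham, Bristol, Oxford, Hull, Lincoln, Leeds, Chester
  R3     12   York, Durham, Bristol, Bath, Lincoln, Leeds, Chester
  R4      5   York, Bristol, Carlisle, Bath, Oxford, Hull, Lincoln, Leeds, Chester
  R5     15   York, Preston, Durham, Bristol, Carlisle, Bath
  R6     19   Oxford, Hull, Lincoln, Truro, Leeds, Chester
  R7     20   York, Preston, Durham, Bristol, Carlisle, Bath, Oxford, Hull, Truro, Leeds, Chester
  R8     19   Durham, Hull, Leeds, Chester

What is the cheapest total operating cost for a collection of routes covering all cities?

R1, R2 cover every city at operating cost 2 + 14 = 16.
Any cover uses at least 2 routes; among all covering selections none totals below 16.
Greedy by coverage-per-operating cost would pick R1, R4, R2 for 21 — worse than the optimum 16.

16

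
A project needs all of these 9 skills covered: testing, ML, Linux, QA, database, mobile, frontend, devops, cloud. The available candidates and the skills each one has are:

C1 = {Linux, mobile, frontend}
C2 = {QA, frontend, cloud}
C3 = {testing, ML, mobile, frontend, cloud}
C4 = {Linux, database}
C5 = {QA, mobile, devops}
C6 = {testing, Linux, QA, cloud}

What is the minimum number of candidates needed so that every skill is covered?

3

C3, C4, C5 together cover {testing, ML, Linux, QA, database, mobile, frontend, devops, cloud} — every skill.
No 2 of the 6 candidates cover everything (all 15 pairs fall short), so 3 is minimum.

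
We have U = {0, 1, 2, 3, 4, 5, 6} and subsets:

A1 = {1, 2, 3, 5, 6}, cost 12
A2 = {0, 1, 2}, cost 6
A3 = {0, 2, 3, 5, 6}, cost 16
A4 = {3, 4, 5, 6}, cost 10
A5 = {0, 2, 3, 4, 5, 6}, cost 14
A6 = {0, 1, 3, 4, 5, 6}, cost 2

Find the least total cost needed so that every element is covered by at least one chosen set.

A2, A6 cover every element at cost 6 + 2 = 8.
Any cover uses at least 2 sets; among all covering selections none totals below 8.

8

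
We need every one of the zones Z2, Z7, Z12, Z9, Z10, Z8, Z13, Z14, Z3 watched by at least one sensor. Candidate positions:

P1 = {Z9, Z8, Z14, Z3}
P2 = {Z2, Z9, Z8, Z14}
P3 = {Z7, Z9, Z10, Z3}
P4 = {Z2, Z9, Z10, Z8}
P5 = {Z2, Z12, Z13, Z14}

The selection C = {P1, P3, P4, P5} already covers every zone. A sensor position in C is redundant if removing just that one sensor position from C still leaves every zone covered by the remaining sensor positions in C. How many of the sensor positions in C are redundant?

Drop P1: the rest still cover every zone — redundant.
Drop P3: Z7 uncovered — not redundant.
Drop P4: the rest still cover every zone — redundant.
Drop P5: Z12, Z13 uncovered — not redundant.
2 redundant: P1, P4.

2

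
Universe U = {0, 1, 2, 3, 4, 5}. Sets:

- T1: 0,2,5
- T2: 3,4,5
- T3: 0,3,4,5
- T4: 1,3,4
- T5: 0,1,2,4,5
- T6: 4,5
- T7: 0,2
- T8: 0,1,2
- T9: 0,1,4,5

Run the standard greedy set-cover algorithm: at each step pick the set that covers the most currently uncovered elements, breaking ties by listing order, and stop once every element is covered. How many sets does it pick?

2

Pick 1: T5 covers 5 new elements (0, 1, 2, 4, 5).
Pick 2: T2 covers 1 new elements (3).
Greedy uses 2 sets.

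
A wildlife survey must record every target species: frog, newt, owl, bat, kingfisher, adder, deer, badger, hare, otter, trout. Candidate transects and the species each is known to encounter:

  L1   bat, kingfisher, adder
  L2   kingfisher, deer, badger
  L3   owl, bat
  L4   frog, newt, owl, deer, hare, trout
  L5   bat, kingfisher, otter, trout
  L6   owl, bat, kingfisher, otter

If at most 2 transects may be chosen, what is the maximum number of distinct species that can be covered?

Choosing L1, L4 covers {frog, newt, owl, bat, kingfisher, adder, deer, hare, trout} — 9 species.
No choice of 2 transects does better; here badger, otter are left uncovered.

9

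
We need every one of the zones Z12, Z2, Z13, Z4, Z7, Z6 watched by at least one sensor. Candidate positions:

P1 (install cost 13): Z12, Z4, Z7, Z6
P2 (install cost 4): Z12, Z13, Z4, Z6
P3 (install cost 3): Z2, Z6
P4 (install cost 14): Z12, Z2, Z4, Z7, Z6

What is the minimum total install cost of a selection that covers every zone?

P2, P4 cover every zone at install cost 4 + 14 = 18.
Any cover uses at least 2 sensor positions; among all covering selections none totals below 18.

18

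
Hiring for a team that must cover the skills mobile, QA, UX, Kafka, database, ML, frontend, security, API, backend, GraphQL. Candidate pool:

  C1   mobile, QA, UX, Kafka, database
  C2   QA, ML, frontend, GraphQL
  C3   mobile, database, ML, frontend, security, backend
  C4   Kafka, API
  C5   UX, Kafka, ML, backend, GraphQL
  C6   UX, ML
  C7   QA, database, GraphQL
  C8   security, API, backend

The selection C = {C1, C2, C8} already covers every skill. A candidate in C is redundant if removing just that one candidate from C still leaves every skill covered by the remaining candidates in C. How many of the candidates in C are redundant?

Drop C1: mobile, UX, Kafka, database uncovered — not redundant.
Drop C2: ML, frontend, GraphQL uncovered — not redundant.
Drop C8: security, API, backend uncovered — not redundant.
None of the candidates in C is redundant.

0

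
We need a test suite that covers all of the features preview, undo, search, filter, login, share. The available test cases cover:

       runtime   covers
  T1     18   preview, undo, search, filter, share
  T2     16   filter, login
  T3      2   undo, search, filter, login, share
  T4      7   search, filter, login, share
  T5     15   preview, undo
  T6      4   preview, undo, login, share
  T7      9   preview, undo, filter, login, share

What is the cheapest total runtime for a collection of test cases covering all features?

6

T3, T6 cover every feature at runtime 2 + 4 = 6.
Any cover uses at least 2 test cases; among all covering selections none totals below 6.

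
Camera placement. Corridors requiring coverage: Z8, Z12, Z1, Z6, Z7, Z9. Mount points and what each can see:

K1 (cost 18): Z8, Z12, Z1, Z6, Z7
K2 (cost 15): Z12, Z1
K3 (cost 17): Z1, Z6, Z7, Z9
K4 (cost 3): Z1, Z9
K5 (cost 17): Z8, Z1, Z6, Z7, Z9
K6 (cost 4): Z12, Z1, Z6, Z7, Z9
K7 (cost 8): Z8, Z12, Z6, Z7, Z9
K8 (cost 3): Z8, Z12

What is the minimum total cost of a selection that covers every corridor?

7

K6, K8 cover every corridor at cost 4 + 3 = 7.
Any cover uses at least 2 camera mounts; among all covering selections none totals below 7.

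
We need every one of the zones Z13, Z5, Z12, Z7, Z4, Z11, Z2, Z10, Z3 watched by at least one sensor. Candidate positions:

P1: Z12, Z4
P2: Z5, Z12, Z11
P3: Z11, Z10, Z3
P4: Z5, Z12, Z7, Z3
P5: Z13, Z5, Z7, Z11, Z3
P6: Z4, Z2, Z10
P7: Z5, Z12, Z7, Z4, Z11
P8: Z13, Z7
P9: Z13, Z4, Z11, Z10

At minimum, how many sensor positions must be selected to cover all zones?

3

P1, P5, P6 together cover {Z13, Z5, Z12, Z7, Z4, Z11, Z2, Z10, Z3} — every zone.
No 2 of the 9 sensor positions cover everything (all 36 pairs fall short), so 3 is minimum.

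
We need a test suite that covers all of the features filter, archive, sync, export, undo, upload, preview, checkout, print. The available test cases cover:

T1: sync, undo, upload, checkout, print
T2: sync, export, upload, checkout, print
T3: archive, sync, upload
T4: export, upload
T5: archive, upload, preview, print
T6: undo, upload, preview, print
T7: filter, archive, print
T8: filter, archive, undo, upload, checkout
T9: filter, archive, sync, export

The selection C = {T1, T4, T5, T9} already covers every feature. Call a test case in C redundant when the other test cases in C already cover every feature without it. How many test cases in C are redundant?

Drop T1: undo, checkout uncovered — not redundant.
Drop T4: the rest still cover every feature — redundant.
Drop T5: preview uncovered — not redundant.
Drop T9: filter uncovered — not redundant.
1 redundant: T4.

1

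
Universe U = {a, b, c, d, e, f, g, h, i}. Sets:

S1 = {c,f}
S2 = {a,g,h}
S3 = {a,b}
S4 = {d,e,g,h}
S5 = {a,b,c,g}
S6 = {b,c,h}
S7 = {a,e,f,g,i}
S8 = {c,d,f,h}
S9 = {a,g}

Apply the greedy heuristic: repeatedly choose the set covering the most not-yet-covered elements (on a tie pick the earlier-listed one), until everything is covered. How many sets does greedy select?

3

Pick 1: S7 covers 5 new elements (a, e, f, g, i).
Pick 2: S6 covers 3 new elements (b, c, h).
Pick 3: S4 covers 1 new elements (d).
Greedy uses 3 sets.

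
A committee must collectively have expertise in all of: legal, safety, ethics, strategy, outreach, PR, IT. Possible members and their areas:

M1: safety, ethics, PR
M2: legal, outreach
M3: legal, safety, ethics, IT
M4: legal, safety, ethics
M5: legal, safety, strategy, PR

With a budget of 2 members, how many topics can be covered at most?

Choosing M3, M5 covers {legal, safety, ethics, strategy, PR, IT} — 6 topics.
No choice of 2 members does better; here outreach is left uncovered.

6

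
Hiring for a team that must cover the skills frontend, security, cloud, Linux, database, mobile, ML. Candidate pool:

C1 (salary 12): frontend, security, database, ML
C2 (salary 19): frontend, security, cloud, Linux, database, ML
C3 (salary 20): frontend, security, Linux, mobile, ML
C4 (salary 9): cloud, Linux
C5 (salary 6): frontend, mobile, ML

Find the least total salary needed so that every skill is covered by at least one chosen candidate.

C2, C5 cover every skill at salary 19 + 6 = 25.
Any cover uses at least 2 candidates; among all covering selections none totals below 25.

25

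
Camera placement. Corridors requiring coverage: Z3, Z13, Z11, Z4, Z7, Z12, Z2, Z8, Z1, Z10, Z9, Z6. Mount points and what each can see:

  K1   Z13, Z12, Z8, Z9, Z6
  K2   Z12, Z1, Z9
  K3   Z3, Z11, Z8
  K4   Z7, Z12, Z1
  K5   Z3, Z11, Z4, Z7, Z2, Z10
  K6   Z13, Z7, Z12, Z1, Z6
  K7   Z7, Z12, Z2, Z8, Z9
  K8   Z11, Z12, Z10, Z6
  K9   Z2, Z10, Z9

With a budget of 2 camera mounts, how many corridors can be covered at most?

Choosing K1, K5 covers {Z3, Z13, Z11, Z4, Z7, Z12, Z2, Z8, Z10, Z9, Z6} — 11 corridors.
No choice of 2 camera mounts does better; here Z1 is left uncovered.

11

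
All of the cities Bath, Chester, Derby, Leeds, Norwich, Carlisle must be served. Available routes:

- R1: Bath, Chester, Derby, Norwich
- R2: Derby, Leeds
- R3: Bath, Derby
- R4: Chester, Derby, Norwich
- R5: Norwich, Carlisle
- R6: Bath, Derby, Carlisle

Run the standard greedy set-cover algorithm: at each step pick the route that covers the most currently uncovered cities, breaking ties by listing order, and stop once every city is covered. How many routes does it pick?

3

Pick 1: R1 covers 4 new cities (Bath, Chester, Derby, Norwich).
Pick 2: R2 covers 1 new cities (Leeds).
Pick 3: R5 covers 1 new cities (Carlisle).
Greedy uses 3 routes.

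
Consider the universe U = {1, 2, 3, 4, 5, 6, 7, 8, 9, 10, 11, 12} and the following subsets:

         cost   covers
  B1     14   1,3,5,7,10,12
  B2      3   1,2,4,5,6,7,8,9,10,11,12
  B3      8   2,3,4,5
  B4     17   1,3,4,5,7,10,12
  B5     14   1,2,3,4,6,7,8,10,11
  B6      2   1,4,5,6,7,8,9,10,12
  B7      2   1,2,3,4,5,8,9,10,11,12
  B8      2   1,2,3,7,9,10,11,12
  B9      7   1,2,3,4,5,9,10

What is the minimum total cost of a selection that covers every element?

B6, B7 cover every element at cost 2 + 2 = 4.
Any cover uses at least 2 sets; among all covering selections none totals below 4.

4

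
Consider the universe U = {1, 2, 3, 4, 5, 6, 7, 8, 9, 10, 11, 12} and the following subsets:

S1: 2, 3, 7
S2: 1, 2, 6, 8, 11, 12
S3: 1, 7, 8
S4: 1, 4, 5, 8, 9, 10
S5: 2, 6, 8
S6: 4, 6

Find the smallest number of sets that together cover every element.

3

S1, S2, S4 together cover {1, 2, 3, 4, 5, 6, 7, 8, 9, 10, 11, 12} — every element.
No 2 of the 6 sets cover everything (all 15 pairs fall short), so 3 is minimum.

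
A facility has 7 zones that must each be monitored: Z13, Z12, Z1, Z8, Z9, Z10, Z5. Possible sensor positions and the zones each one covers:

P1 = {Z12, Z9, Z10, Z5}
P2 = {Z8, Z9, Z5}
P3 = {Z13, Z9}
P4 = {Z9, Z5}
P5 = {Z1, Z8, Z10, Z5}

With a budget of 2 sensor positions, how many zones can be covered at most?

Choosing P1, P5 covers {Z12, Z1, Z8, Z9, Z10, Z5} — 6 zones.
No choice of 2 sensor positions does better; here Z13 is left uncovered.

6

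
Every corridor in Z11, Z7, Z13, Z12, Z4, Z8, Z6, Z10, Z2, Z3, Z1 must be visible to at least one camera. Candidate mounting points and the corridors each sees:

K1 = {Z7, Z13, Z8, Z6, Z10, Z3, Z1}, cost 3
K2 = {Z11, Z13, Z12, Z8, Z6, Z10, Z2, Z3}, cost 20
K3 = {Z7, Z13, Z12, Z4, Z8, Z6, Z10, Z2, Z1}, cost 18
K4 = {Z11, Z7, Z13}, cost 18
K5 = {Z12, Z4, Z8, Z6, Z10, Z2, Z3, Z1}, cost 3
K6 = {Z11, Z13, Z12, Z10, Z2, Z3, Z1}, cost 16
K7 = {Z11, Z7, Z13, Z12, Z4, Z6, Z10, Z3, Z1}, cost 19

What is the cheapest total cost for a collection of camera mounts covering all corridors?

K4, K5 cover every corridor at cost 18 + 3 = 21.
Any cover uses at least 2 camera mounts; among all covering selections none totals below 21.

21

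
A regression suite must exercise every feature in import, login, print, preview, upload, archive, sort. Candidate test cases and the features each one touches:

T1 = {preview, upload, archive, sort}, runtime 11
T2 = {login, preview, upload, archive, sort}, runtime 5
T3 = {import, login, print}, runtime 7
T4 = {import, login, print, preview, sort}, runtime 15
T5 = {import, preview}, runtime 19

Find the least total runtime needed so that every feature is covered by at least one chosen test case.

12

T2, T3 cover every feature at runtime 5 + 7 = 12.
Any cover uses at least 2 test cases; among all covering selections none totals below 12.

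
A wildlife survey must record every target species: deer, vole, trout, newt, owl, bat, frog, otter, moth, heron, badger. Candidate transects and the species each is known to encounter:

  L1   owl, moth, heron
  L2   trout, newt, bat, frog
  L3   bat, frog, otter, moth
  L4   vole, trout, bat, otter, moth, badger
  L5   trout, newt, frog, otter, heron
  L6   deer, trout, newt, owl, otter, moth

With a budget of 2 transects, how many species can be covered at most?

Choosing L4, L5 covers {vole, trout, newt, bat, frog, otter, moth, heron, badger} — 9 species.
No choice of 2 transects does better; here deer, owl are left uncovered.

9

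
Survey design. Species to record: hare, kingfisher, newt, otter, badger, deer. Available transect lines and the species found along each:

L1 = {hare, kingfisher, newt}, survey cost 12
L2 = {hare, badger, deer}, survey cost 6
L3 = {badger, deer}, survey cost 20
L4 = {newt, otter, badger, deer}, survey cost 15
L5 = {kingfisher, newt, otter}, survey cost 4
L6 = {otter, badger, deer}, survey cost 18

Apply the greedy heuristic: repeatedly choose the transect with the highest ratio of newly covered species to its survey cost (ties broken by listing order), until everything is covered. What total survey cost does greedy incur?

10

Pick 1: L5 adds 3 new (kingfisher, newt, otter) at survey cost 4 (ratio 3/4).
Pick 2: L2 adds 3 new (hare, badger, deer) at survey cost 6 (ratio 3/6).
Greedy total survey cost: 4 + 6 = 10.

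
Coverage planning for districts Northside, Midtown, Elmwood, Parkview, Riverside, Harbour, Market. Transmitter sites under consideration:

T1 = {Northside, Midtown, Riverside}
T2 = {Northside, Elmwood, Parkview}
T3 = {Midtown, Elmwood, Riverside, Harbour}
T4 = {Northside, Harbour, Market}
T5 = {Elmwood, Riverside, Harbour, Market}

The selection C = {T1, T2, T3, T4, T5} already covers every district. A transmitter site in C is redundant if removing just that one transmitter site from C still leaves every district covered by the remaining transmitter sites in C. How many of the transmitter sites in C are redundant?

Drop T1: the rest still cover every district — redundant.
Drop T2: Parkview uncovered — not redundant.
Drop T3: the rest still cover every district — redundant.
Drop T4: the rest still cover every district — redundant.
Drop T5: the rest still cover every district — redundant.
4 redundant: T1, T3, T4, T5.

4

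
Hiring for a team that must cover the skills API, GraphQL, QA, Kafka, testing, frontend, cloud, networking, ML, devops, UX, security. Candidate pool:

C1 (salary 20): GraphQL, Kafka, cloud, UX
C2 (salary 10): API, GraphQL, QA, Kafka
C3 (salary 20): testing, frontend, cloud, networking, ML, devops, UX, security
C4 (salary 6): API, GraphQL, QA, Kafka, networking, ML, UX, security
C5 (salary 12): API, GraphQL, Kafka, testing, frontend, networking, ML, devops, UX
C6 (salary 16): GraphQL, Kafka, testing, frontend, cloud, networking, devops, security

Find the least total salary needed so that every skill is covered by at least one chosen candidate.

22

C4, C6 cover every skill at salary 6 + 16 = 22.
Any cover uses at least 2 candidates; among all covering selections none totals below 22.
Greedy by coverage-per-salary would pick C4, C5, C6 for 34 — worse than the optimum 22.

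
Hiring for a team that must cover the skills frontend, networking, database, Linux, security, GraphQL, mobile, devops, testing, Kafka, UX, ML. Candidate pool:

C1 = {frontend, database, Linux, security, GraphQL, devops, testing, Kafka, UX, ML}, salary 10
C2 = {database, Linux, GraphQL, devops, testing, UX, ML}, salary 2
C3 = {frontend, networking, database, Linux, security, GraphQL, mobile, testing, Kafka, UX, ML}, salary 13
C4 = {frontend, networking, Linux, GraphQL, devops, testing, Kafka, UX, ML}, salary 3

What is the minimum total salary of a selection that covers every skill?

C2, C3 cover every skill at salary 2 + 13 = 15.
Any cover uses at least 2 candidates; among all covering selections none totals below 15.
Greedy by coverage-per-salary would pick C2, C4, C3 for 18 — worse than the optimum 15.

15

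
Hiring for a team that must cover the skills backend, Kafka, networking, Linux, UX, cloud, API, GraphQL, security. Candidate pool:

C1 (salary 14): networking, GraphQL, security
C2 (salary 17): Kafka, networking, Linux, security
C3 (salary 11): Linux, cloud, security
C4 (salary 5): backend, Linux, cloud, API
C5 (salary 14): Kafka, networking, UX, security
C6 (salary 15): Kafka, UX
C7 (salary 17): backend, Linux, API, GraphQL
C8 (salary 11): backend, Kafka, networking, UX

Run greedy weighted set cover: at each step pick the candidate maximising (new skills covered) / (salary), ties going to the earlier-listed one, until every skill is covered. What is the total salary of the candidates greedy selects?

33

Pick 1: C4 adds 4 new (backend, Linux, cloud, API) at salary 5 (ratio 4/5).
Pick 2: C5 adds 4 new (Kafka, networking, UX, security) at salary 14 (ratio 4/14).
Pick 3: C1 adds 1 new (GraphQL) at salary 14 (ratio 1/14).
Greedy total salary: 5 + 14 + 14 = 33. (The true optimum is 30, so greedy overshoots here.)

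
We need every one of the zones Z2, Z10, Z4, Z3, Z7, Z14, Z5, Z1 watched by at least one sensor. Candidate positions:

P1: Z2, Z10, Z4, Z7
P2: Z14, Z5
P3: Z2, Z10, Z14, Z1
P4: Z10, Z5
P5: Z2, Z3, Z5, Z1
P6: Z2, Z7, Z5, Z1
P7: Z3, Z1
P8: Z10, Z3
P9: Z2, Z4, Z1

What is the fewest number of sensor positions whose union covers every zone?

P1, P2, P5 together cover {Z2, Z10, Z4, Z3, Z7, Z14, Z5, Z1} — every zone.
No 2 of the 9 sensor positions cover everything (all 36 pairs fall short), so 3 is minimum.

3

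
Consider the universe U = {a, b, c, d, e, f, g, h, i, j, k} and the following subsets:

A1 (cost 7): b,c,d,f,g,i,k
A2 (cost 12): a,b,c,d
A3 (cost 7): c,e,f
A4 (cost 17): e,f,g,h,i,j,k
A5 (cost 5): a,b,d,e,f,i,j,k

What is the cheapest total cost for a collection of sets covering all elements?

29

A2, A4 cover every element at cost 12 + 17 = 29.
Any cover uses at least 2 sets; among all covering selections none totals below 29.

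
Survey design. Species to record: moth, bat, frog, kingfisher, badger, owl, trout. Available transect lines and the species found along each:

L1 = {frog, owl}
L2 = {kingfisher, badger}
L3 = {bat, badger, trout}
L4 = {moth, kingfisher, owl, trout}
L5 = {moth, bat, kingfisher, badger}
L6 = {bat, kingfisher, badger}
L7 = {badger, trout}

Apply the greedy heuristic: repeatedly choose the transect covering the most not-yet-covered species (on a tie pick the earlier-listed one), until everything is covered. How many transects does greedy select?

3

Pick 1: L4 covers 4 new species (moth, kingfisher, owl, trout).
Pick 2: L3 covers 2 new species (bat, badger).
Pick 3: L1 covers 1 new species (frog).
Greedy uses 3 transects.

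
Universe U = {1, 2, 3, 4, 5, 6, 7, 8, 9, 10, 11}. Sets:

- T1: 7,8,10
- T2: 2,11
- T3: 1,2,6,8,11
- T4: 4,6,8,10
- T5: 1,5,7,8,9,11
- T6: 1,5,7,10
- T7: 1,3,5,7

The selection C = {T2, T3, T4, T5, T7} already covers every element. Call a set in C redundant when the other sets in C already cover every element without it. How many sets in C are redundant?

Drop T2: the rest still cover every element — redundant.
Drop T3: the rest still cover every element — redundant.
Drop T4: 4, 10 uncovered — not redundant.
Drop T5: 9 uncovered — not redundant.
Drop T7: 3 uncovered — not redundant.
2 redundant: T2, T3.

2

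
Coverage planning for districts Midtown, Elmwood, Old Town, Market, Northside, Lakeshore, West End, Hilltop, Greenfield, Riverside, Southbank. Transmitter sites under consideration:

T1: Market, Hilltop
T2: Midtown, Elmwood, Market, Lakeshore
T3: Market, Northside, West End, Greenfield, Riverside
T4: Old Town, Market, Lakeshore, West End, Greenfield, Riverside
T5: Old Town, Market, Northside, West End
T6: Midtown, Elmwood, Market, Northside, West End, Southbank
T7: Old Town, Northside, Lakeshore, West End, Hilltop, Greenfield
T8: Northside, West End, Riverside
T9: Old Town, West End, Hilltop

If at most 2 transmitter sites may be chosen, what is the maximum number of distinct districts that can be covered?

10

Choosing T4, T6 covers {Midtown, Elmwood, Old Town, Market, Northside, Lakeshore, West End, Greenfield, Riverside, Southbank} — 10 districts.
No choice of 2 transmitter sites does better; here Hilltop is left uncovered.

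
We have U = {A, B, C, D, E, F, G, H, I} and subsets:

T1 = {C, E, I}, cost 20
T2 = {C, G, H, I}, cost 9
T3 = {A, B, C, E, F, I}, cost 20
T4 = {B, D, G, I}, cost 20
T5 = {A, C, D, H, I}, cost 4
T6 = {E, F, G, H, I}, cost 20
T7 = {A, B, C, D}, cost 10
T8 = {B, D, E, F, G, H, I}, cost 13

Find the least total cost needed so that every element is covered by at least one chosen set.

T5, T8 cover every element at cost 4 + 13 = 17.
Any cover uses at least 2 sets; among all covering selections none totals below 17.

17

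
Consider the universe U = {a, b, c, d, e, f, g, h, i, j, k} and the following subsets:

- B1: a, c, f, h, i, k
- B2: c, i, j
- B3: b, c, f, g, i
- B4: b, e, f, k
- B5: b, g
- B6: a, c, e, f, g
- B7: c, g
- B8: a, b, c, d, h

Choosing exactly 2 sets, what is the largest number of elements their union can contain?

8

Choosing B1, B3 covers {a, b, c, f, g, h, i, k} — 8 elements.
No choice of 2 sets does better; here d, e, j are left uncovered.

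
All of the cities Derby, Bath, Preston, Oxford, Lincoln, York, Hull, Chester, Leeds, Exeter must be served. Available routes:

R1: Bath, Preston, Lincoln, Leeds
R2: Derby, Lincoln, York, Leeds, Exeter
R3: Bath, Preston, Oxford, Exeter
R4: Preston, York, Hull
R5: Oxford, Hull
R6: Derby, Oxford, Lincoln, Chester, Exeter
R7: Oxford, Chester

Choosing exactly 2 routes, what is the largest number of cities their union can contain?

Choosing R1, R6 covers {Derby, Bath, Preston, Oxford, Lincoln, Chester, Leeds, Exeter} — 8 cities.
No choice of 2 routes does better; here York, Hull are left uncovered.

8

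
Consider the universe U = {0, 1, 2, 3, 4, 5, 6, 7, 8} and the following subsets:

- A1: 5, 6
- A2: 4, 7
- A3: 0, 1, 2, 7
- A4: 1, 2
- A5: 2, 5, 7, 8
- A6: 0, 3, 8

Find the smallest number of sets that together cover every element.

4

A1, A2, A3, A6 together cover {0, 1, 2, 3, 4, 5, 6, 7, 8} — every element.
No 3 of the 6 sets cover everything (all 20 triples fall short), so 4 is minimum.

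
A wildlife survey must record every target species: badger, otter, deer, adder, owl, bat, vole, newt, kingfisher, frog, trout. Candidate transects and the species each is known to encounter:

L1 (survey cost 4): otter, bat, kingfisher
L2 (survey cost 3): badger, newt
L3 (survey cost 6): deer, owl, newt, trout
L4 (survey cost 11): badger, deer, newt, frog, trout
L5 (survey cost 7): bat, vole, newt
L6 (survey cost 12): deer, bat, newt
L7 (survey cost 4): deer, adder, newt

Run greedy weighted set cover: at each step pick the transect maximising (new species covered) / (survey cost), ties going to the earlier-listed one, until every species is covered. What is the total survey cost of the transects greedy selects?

Pick 1: L1 adds 3 new (otter, bat, kingfisher) at survey cost 4 (ratio 3/4).
Pick 2: L7 adds 3 new (deer, adder, newt) at survey cost 4 (ratio 3/4).
Pick 3: L2 adds 1 new (badger) at survey cost 3 (ratio 1/3).
Pick 4: L3 adds 2 new (owl, trout) at survey cost 6 (ratio 2/6).
Pick 5: L5 adds 1 new (vole) at survey cost 7 (ratio 1/7).
Pick 6: L4 adds 1 new (frog) at survey cost 11 (ratio 1/11).
Greedy total survey cost: 4 + 4 + 3 + 6 + 7 + 11 = 35. (The true optimum is 32, so greedy overshoots here.)

35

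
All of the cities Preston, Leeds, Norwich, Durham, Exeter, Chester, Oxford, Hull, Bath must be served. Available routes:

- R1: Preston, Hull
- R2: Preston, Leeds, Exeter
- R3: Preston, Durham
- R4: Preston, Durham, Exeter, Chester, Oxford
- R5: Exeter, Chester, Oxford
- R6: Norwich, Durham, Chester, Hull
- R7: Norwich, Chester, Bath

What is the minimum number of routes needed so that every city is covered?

4

R1, R2, R4, R7 together cover {Preston, Leeds, Norwich, Durham, Exeter, Chester, Oxford, Hull, Bath} — every city.
No 3 of the 7 routes cover everything (all 35 triples fall short), so 4 is minimum.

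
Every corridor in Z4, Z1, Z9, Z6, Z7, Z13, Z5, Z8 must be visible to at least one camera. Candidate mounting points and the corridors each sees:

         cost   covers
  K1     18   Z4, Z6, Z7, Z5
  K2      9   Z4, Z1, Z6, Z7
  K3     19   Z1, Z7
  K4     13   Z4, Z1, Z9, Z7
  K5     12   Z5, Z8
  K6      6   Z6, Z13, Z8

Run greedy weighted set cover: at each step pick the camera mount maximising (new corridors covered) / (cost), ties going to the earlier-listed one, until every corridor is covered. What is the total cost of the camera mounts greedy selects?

40

Pick 1: K6 adds 3 new (Z6, Z13, Z8) at cost 6 (ratio 3/6).
Pick 2: K2 adds 3 new (Z4, Z1, Z7) at cost 9 (ratio 3/9).
Pick 3: K5 adds 1 new (Z5) at cost 12 (ratio 1/12).
Pick 4: K4 adds 1 new (Z9) at cost 13 (ratio 1/13).
Greedy total cost: 6 + 9 + 12 + 13 = 40. (The true optimum is 31, so greedy overshoots here.)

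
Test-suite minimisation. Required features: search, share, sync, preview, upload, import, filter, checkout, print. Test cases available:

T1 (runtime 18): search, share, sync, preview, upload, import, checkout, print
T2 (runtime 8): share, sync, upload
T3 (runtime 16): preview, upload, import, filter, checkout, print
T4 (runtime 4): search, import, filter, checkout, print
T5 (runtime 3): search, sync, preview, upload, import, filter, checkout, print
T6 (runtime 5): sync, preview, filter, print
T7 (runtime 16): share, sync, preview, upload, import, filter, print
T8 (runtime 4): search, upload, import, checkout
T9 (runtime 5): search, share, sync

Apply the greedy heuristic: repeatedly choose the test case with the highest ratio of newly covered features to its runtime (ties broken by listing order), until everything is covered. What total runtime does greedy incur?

Pick 1: T5 adds 8 new (search, sync, preview, upload, import, filter, checkout, print) at runtime 3 (ratio 8/3).
Pick 2: T9 adds 1 new (share) at runtime 5 (ratio 1/5).
Greedy total runtime: 3 + 5 = 8.

8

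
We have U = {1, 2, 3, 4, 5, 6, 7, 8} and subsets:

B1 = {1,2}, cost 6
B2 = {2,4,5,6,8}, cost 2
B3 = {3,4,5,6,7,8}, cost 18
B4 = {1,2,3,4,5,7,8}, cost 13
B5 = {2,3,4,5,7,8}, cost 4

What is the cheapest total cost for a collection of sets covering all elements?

B1, B2, B5 cover every element at cost 6 + 2 + 4 = 12.
Any cover uses at least 2 sets; among all covering selections none totals below 12.

12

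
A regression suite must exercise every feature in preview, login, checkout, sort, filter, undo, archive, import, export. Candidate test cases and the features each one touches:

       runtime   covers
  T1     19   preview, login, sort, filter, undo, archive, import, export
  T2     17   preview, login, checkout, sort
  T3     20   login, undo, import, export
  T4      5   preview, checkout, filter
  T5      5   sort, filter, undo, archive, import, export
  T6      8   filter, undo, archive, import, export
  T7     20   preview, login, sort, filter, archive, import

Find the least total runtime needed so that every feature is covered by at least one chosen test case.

T2, T5 cover every feature at runtime 17 + 5 = 22.
Any cover uses at least 2 test cases; among all covering selections none totals below 22.
Greedy by coverage-per-runtime would pick T5, T4, T2 for 27 — worse than the optimum 22.

22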